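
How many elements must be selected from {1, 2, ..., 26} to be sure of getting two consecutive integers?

14

Partition {1, …, 26} into 13 pairs: {1,2}, {3,4}, …, {25,26}.
Choosing 13 integers — say the 13 even numbers 2, 4, …, 26 — takes one from each pair and avoids the property.
Choosing 14 forces two into the same pair by pigeonhole, and those are consecutive. So 14.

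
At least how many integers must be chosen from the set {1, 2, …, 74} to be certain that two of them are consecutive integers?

Partition {1, …, 74} into 37 pairs: {1,2}, {3,4}, …, {73,74}.
Choosing 37 integers — say the 37 even numbers 2, 4, …, 74 — takes one from each pair and avoids the property.
Choosing 38 forces two into the same pair by pigeonhole, and those are consecutive. So 38.

38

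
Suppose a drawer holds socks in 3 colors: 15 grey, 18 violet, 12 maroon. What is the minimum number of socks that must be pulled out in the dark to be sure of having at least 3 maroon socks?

The worst case draws every non-maroon sock first: 15 + 18 = 33.
The next 3 draws are then forced to be maroon, giving 33 + 3 = 36.

36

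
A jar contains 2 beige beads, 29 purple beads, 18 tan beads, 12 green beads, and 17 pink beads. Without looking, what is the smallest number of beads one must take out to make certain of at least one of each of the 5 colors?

The hardest color to obtain is beige: we could draw every other bead first — 78 − 2 = 76 beads — without a single beige one.
The next draw must be beige, so 76 + 1 = 77.

77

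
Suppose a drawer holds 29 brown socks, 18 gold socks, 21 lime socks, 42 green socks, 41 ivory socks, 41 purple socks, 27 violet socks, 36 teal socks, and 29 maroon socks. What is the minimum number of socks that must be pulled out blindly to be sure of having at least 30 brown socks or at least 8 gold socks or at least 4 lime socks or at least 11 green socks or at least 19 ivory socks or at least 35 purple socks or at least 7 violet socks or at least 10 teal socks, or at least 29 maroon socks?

Each of the 9 colors has its own threshold; avoid all of them simultaneously.
The worst case stops just short of every target: 29 brown, 7 gold, 3 lime, 10 green, 18 ivory, 34 purple, 6 violet, 9 teal, 28 maroon — 29 + 7 + 3 + 10 + 18 + 34 + 6 + 9 + 28 = 144 socks.
One more sock must push some color to its target, so 144 + 1 = 145.

145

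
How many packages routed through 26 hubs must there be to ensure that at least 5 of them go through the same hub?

105

There are 26 hubs acting as pigeonholes.
With 26 × 4 = 104 packages we could place exactly 4 in each, with no class reaching 5.
One more forces some class to hold 5, so 104 + 1 = 105.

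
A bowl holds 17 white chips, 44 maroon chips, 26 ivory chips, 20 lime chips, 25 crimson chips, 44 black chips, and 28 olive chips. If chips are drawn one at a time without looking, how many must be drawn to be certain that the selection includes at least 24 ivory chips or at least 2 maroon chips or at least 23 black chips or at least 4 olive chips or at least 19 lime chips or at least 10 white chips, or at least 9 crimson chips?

85

The worst case stops just short of every target: 9 white, 1 maroon, 23 ivory, 18 lime, 8 crimson, 22 black, 3 olive — 9 + 1 + 23 + 18 + 8 + 22 + 3 = 84 chips.
One more chip must push some color to its target, so 84 + 1 = 85.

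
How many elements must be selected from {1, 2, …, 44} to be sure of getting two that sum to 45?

Partition {1, …, 44} into 22 pairs: {1,44}, {2,43}, …, {22,23}.
Choosing 22 integers — say the integers 1 through 22 — takes one from each pair and avoids the property.
Choosing 23 forces two into the same pair by pigeonhole, and those sum to 45. So 23.

23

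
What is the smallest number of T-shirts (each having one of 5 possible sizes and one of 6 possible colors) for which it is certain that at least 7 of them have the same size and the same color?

181

There are 5 × 6 = 30 (size, color) combinations acting as pigeonholes.
With 30 × 6 = 180 T-shirts we could place exactly 6 in each, with no (size, color) pair reaching 7.
One more forces some (size, color) pair to hold 7, so 180 + 1 = 181.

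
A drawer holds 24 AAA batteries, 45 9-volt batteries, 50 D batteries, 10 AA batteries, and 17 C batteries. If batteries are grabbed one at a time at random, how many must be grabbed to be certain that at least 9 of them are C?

To avoid C batteries as long as possible, exhaust the other 4 types first.
The worst case draws every non-C battery first: 24 + 45 + 50 + 10 = 129.
The next 9 draws are then forced to be C, giving 129 + 9 = 138.

138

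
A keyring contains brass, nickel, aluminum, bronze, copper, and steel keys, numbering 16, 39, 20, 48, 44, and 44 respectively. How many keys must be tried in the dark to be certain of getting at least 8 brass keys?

203

To avoid brass keys as long as possible, exhaust the other 5 types first.
The worst case draws every non-brass key first: 39 + 20 + 48 + 44 + 44 = 195.
The next 8 draws are then forced to be brass, giving 195 + 8 = 203.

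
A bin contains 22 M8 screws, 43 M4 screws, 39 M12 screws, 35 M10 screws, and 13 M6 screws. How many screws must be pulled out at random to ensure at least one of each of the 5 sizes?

140

The hardest size to obtain is M6: we could draw every other screw first — 152 − 13 = 139 screws — without a single M6 one.
The next draw must be M6, so 139 + 1 = 140.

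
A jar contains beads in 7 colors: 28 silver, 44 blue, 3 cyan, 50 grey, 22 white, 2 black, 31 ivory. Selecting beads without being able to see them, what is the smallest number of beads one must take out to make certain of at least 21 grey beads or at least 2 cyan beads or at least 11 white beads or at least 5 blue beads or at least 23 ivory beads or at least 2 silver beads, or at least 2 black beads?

60

The worst case stops just short of every target: 1 silver, 4 blue, 1 cyan, 20 grey, 10 white, 1 black, 22 ivory — 1 + 4 + 1 + 20 + 10 + 1 + 22 = 59 beads.
One more bead must push some color to its target, so 59 + 1 = 60.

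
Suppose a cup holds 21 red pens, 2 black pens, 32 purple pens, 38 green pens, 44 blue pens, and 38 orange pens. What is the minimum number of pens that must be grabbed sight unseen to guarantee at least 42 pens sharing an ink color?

173

In the worst case we take at most 41 of each ink color, but all 21 red, all 2 black, all 32 purple, all 38 green, and all 38 orange (fewer than 41), giving 21 + 2 + 32 + 38 + 41 + 38 = 172.
One more pen then forces some ink color to 42, so 172 + 1 = 173.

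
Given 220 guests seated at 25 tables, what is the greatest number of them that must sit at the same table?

The 220 guests fall into 25 tables.
If each of the 25 tables held at most 8, the total would be at most 25 × 8 = 200 < 220, a contradiction.
So at least one holds ⌈220/25⌉ = 9.

9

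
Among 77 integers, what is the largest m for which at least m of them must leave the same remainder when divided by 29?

3

If each of the 29 residue classes modulo 29 held at most 2, the total would be at most 29 × 2 = 58 < 77, a contradiction.
So at least one holds ⌈77/29⌉ = 3.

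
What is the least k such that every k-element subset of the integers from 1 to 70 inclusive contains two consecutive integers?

36

Partition {1, …, 70} into 35 pairs: {1,2}, {3,4}, …, {69,70}.
Choosing 35 integers — say the 35 even numbers 2, 4, …, 70 — takes one from each pair and avoids the property.
Choosing 36 forces two into the same pair by pigeonhole, and those are consecutive. So 36.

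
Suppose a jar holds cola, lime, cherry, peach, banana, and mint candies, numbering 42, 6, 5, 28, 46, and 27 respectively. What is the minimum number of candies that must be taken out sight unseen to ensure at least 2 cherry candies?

The worst case draws every non-cherry candy first: 42 + 6 + 28 + 46 + 27 = 149.
The next 2 draws are then forced to be cherry, giving 149 + 2 = 151.

151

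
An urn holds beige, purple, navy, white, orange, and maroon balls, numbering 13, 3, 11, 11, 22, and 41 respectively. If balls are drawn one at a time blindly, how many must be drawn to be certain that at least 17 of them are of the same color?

71

In the worst case we take at most 16 of each color, but all 13 beige, all 3 purple, all 11 navy, and all 11 white (fewer than 16), giving 13 + 3 + 11 + 11 + 16 + 16 = 70.
One more ball then forces some color to 17, so 70 + 1 = 71.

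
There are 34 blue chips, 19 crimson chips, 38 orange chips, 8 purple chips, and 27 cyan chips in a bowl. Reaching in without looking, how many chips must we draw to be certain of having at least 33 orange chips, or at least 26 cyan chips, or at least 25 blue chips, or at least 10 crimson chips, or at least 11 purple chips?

99

Each of the 5 colors has its own threshold; avoid all of them simultaneously.
The worst case stops just short of every target: 24 blue, 9 crimson, 32 orange, all 8 purple, 25 cyan — 24 + 9 + 32 + 8 + 25 = 98 chips.
One more chip must push some color to its target, so 98 + 1 = 99.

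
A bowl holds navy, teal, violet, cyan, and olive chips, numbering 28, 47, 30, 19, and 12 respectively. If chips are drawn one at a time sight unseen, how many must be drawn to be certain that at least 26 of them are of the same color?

107

Treat the 5 colors as pigeonholes.
In the worst case we take at most 25 of each color, but all 19 cyan and all 12 olive (fewer than 25), giving 25 + 25 + 25 + 19 + 12 = 106.
One more chip then forces some color to 26, so 106 + 1 = 107.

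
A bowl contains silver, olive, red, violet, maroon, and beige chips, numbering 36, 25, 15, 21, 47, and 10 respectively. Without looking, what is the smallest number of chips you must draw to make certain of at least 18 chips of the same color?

94

In the worst case we take at most 17 of each color, but all 15 red and all 10 beige (fewer than 17), giving 17 + 17 + 15 + 17 + 17 + 10 = 93.
One more chip then forces some color to 18, so 93 + 1 = 94.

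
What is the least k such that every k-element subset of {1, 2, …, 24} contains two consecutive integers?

Partition {1, …, 24} into 12 pairs: {1,2}, {3,4}, …, {23,24}.
Choosing 12 integers — say the 12 even numbers 2, 4, …, 24 — takes one from each pair and avoids the property.
Choosing 13 forces two into the same pair by pigeonhole, and those are consecutive. So 13.

13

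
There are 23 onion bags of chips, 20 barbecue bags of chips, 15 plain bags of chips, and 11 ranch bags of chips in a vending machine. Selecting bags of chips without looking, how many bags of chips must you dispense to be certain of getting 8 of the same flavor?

29

The worst case takes 7 bags of chips of each flavor without reaching 8 of any: 4 × 7 = 28.
The next bag of chips must bring some flavor to 8, so 28 + 1 = 29.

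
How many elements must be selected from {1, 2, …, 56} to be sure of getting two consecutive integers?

29

Partition {1, …, 56} into 28 pairs: {1,2}, {3,4}, …, {55,56}.
Choosing 28 integers — say the 28 even numbers 2, 4, …, 56 — takes one from each pair and avoids the property.
Choosing 29 forces two into the same pair by pigeonhole, and those are consecutive. So 29.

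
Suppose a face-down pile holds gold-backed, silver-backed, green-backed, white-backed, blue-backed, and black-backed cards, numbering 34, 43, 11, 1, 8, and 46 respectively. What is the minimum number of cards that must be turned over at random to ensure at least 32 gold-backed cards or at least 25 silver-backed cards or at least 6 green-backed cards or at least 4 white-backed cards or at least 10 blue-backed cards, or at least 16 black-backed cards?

The worst case stops just short of every target: 31 gold-backed, 24 silver-backed, 5 green-backed, all 1 white-backed, all 8 blue-backed, 15 black-backed — 31 + 24 + 5 + 1 + 8 + 15 = 84 cards.
One more card must push some back color to its target, so 84 + 1 = 85.

85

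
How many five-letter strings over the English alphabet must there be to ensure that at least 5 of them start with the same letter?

105

There are 26 possible first letters acting as pigeonholes.
With 26 × 4 = 104 five-letter strings over the English alphabet we could place exactly 4 in each, with no class reaching 5.
One more forces some class to hold 5, so 104 + 1 = 105.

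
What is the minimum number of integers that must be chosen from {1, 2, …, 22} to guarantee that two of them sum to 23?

Partition {1, …, 22} into 11 pairs: {1,22}, {2,21}, …, {11,12}.
Choosing 11 integers — say the integers 1 through 11 — takes one from each pair and avoids the property.
Choosing 12 forces two into the same pair by pigeonhole, and those sum to 23. So 12.

12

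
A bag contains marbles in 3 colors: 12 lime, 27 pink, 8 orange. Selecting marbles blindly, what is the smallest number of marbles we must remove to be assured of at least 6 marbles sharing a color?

Treat the 3 colors as pigeonholes.
The worst case takes 5 marbles of each color without reaching 6 of any: 3 × 5 = 15.
The next marble must bring some color to 6, so 15 + 1 = 16.

16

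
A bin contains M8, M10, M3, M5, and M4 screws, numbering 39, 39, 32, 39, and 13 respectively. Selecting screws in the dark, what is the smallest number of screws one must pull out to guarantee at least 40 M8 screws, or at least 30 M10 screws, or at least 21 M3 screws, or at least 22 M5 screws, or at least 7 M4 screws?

The worst case stops just short of every target: 39 M8, 29 M10, 20 M3, 21 M5, 6 M4 — 39 + 29 + 20 + 21 + 6 = 115 screws.
One more screw must push some size to its target, so 115 + 1 = 116.

116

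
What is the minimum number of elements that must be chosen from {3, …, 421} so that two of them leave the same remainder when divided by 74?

Use the pigeonhole principle on residue classes: group the integers by remainder mod 74; there are 74 residue classes, each nonempty in this range.
Choosing one from each class (74 integers) avoids any shared remainder.
One more choice must repeat a class, so two differ by a multiple of 74. Hence 74 + 1 = 75.

75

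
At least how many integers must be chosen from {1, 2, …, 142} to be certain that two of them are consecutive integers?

72

Partition {1, …, 142} into 71 pairs: {1,2}, {3,4}, …, {141,142}.
Choosing 71 integers — say the 71 even numbers 2, 4, …, 142 — takes one from each pair and avoids the property.
Choosing 72 forces two into the same pair by pigeonhole, and those are consecutive. So 72.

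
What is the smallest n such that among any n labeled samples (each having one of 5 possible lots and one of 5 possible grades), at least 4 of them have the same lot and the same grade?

76

There are 5 × 5 = 25 (lot, grade) combinations acting as pigeonholes.
With 25 × 3 = 75 labeled samples we could place exactly 3 in each, with no (lot, grade) pair reaching 4.
One more forces some (lot, grade) pair to hold 4, so 75 + 1 = 76.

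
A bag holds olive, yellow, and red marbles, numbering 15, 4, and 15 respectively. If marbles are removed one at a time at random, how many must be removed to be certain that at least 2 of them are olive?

To avoid olive marbles as long as possible, exhaust the other 2 colors first.
The worst case draws every non-olive marble first: 4 + 15 = 19.
The next 2 draws are then forced to be olive, giving 19 + 2 = 21.

21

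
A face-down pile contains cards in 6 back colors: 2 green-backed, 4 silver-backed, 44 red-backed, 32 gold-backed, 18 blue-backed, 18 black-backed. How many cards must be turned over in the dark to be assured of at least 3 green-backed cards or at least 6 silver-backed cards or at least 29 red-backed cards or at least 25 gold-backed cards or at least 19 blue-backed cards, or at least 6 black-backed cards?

82

The worst case stops just short of every target: 2 green-backed, all 4 silver-backed, 28 red-backed, 24 gold-backed, 18 blue-backed, 5 black-backed — 2 + 4 + 28 + 24 + 18 + 5 = 81 cards.
One more card must push some back color to its target, so 81 + 1 = 82.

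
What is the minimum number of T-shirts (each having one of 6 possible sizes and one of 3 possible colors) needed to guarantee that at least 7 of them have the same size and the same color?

109

There are 6 × 3 = 18 (size, color) combinations acting as pigeonholes.
With 18 × 6 = 108 T-shirts we could place exactly 6 in each, with no (size, color) pair reaching 7.
One more forces some (size, color) pair to hold 7, so 108 + 1 = 109.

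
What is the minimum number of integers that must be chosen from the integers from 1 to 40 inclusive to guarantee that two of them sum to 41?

Partition {1, …, 40} into 20 pairs: {1,40}, {2,39}, …, {20,21}.
Choosing 20 integers — say the integers 1 through 20 — takes one from each pair and avoids the property.
Choosing 21 forces two into the same pair by pigeonhole, and those sum to 41. So 21.

21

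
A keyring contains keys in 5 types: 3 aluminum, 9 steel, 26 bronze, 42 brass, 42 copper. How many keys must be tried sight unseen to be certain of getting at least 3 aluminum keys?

122

The worst case draws every non-aluminum key first: 9 + 26 + 42 + 42 = 119.
The next 3 draws are then forced to be aluminum, giving 119 + 3 = 122.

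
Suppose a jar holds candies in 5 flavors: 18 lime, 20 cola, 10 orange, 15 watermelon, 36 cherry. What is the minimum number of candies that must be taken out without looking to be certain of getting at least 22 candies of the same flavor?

Treat the 5 flavors as pigeonholes.
In the worst case we take at most 21 of each flavor, but all 18 lime, all 20 cola, all 10 orange, and all 15 watermelon (fewer than 21), giving 18 + 20 + 10 + 15 + 21 = 84.
One more candy then forces some flavor to 22, so 84 + 1 = 85.

85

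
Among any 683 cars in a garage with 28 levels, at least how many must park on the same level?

The 683 cars fall into 28 levels.
If each of the 28 levels held at most 24, the total would be at most 28 × 24 = 672 < 683, a contradiction.
So at least one holds ⌈683/28⌉ = 25.

25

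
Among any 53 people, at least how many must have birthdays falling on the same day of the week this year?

8

If each of the 7 days of the week held at most 7, the total would be at most 7 × 7 = 49 < 53, a contradiction.
So at least one holds ⌈53/7⌉ = 8.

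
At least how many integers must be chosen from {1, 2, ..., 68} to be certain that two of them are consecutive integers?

35

Partition {1, …, 68} into 34 pairs: {1,2}, {3,4}, …, {67,68}.
Choosing 34 integers — say the 34 even numbers 2, 4, …, 68 — takes one from each pair and avoids the property.
Choosing 35 forces two into the same pair by pigeonhole, and those are consecutive. So 35.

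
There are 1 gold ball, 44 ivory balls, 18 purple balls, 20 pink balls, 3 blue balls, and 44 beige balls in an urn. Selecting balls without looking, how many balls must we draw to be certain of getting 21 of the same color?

In the worst case we take at most 20 of each color, but all 1 gold, all 18 purple, and all 3 blue (fewer than 20), giving 1 + 20 + 18 + 20 + 3 + 20 = 82.
One more ball then forces some color to 21, so 82 + 1 = 83.

83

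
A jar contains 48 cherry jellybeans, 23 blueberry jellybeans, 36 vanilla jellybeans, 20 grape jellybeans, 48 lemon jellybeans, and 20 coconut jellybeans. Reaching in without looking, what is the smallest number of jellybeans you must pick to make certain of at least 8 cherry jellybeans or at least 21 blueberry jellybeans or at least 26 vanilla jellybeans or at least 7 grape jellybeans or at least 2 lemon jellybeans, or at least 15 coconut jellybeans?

The worst case stops just short of every target: 7 cherry, 20 blueberry, 25 vanilla, 6 grape, 1 lemon, 14 coconut — 7 + 20 + 25 + 6 + 1 + 14 = 73 jellybeans.
One more jellybean must push some flavor to its target, so 73 + 1 = 74.

74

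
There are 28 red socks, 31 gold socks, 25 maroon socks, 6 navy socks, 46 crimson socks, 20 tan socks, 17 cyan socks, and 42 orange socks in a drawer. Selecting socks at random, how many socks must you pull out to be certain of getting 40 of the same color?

In the worst case we take at most 39 of each color, but all 28 red, all 31 gold, all 25 maroon, all 6 navy, all 20 tan, and all 17 cyan (fewer than 39), giving 28 + 31 + 25 + 6 + 39 + 20 + 17 + 39 = 205.
One more sock then forces some color to 40, so 205 + 1 = 206.

206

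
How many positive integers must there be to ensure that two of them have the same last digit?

There are 10 possible last digits acting as pigeonholes.
With 10 positive integers we could place one in each, avoiding any repeat.
One more forces some class to hold 2, so 10 + 1 = 11.

11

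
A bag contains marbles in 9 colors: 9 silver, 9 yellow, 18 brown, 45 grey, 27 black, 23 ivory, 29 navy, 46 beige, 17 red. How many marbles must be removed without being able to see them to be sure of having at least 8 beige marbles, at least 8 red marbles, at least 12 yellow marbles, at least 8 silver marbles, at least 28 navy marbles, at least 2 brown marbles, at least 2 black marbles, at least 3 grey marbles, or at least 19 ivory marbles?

80

The worst case stops just short of every target: 7 silver, all 9 yellow, 1 brown, 2 grey, 1 black, 18 ivory, 27 navy, 7 beige, 7 red — 7 + 9 + 1 + 2 + 1 + 18 + 27 + 7 + 7 = 79 marbles.
One more marble must push some color to its target, so 79 + 1 = 80.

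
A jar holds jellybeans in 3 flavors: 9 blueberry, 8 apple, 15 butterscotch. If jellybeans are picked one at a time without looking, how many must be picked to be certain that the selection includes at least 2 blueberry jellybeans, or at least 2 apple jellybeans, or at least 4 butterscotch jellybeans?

The worst case stops just short of every target: 1 blueberry, 1 apple, 3 butterscotch — 1 + 1 + 3 = 5 jellybeans.
One more jellybean must push some flavor to its target, so 5 + 1 = 6.

6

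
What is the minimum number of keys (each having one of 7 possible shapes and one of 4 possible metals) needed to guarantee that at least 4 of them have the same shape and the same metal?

There are 7 × 4 = 28 (shape, metal) combinations acting as pigeonholes.
With 28 × 3 = 84 keys we could place exactly 3 in each, with no (shape, metal) pair reaching 4.
One more forces some (shape, metal) pair to hold 4, so 84 + 1 = 85.

85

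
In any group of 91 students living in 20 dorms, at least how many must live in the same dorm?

5

If each of the 20 dorms held at most 4, the total would be at most 20 × 4 = 80 < 91, a contradiction.
So at least one holds ⌈91/20⌉ = 5.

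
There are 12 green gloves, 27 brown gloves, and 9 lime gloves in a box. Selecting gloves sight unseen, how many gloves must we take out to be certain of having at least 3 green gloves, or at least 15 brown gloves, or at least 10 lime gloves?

26

Each of the 3 colors has its own threshold; avoid all of them simultaneously.
The worst case stops just short of every target: 2 green, 14 brown, 9 lime — 2 + 14 + 9 = 25 gloves.
One more glove must push some color to its target, so 25 + 1 = 26.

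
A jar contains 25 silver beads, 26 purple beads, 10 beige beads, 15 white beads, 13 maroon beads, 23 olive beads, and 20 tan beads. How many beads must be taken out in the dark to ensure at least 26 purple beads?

The worst case draws every non-purple bead first: 25 + 10 + 15 + 13 + 23 + 20 = 106.
The next 26 draws are then forced to be purple, giving 106 + 26 = 132.

132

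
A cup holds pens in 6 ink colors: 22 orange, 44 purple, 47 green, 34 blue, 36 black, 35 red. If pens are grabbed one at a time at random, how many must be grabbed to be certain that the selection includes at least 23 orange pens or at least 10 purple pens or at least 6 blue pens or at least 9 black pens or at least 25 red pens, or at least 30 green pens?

98

Each of the 6 ink colors has its own threshold; avoid all of them simultaneously.
The worst case stops just short of every target: 22 orange, 9 purple, 29 green, 5 blue, 8 black, 24 red — 22 + 9 + 29 + 5 + 8 + 24 = 97 pens.
One more pen must push some ink color to its target, so 97 + 1 = 98.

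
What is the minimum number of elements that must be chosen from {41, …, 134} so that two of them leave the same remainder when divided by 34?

35

Group the integers by remainder mod 34; there are 34 residue classes, each nonempty in this range.
Choosing one from each class (34 integers) avoids any shared remainder.
One more choice must repeat a class, so two differ by a multiple of 34. Hence 34 + 1 = 35.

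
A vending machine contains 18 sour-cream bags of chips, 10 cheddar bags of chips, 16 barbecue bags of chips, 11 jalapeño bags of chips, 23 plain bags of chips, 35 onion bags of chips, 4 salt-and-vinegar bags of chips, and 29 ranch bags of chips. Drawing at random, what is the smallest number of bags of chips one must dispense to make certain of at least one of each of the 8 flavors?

The hardest flavor to obtain is salt-and-vinegar: we could draw every other bag of chips first — 146 − 4 = 142 bags of chips — without a single salt-and-vinegar one.
The next draw must be salt-and-vinegar, so 142 + 1 = 143.

143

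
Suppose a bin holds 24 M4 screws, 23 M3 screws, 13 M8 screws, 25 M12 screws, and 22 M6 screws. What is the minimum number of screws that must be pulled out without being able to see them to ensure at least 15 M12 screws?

The worst case draws every non-M12 screw first: 24 + 23 + 13 + 22 = 82.
The next 15 draws are then forced to be M12, giving 82 + 15 = 97.

97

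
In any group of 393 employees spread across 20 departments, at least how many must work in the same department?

20

The 393 employees fall into 20 departments.
If each of the 20 departments held at most 19, the total would be at most 20 × 19 = 380 < 393, a contradiction.
So at least one holds ⌈393/20⌉ = 20.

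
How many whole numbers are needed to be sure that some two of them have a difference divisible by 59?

Two integers differ by a multiple of 59 exactly when they share a remainder mod 59.
There are 59 residue classes mod 59, so 59 integers can all lie in distinct classes.
One more integer must repeat a residue, giving a difference divisible by 59. So n = 59 + 1 = 60.

60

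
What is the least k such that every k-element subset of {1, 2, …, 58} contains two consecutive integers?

30

Partition {1, …, 58} into 29 pairs: {1,2}, {3,4}, …, {57,58}.
Choosing 29 integers — say the 29 even numbers 2, 4, …, 58 — takes one from each pair and avoids the property.
Choosing 30 forces two into the same pair by pigeonhole, and those are consecutive. So 30.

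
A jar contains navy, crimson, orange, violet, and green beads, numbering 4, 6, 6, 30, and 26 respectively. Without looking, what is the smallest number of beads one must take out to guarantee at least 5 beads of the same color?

The worst case takes 4 beads of each color without reaching 5 of any: 5 × 4 = 20.
The next bead must bring some color to 5, so 20 + 1 = 21.

21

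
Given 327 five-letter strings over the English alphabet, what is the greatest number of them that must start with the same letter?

13

There are 26 possible first letters, which serve as the pigeonholes.
If each of the 26 possible first letters held at most 12, the total would be at most 26 × 12 = 312 < 327, a contradiction.
So at least one holds ⌈327/26⌉ = 13.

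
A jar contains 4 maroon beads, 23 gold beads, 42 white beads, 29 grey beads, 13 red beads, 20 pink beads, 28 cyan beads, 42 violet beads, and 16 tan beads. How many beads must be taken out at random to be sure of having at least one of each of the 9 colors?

214

The hardest color to obtain is maroon: we could draw every other bead first — 217 − 4 = 213 beads — without a single maroon one.
The next draw must be maroon, so 213 + 1 = 214.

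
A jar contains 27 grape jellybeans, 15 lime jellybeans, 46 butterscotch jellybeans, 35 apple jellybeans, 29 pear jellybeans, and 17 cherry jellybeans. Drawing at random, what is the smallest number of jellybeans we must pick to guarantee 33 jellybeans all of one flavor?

In the worst case we take at most 32 of each flavor, but all 27 grape, all 15 lime, all 29 pear, and all 17 cherry (fewer than 32), giving 27 + 15 + 32 + 32 + 29 + 17 = 152.
One more jellybean then forces some flavor to 33, so 152 + 1 = 153.

153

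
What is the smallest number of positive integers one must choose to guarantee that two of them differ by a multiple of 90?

Use the pigeonhole principle on residue classes: two integers differ by a multiple of 90 exactly when they share a remainder mod 90.
There are 90 residue classes mod 90, so 90 integers can all lie in distinct classes.
One more integer must repeat a residue, giving a difference divisible by 90. So n = 90 + 1 = 91.

91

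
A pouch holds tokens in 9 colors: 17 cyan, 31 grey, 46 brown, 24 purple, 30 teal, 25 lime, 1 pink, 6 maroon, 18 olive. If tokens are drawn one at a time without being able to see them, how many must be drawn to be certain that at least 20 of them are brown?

The worst case draws every non-brown token first: 17 + 31 + 24 + 30 + 25 + 1 + 6 + 18 = 152.
The next 20 draws are then forced to be brown, giving 152 + 20 = 172.

172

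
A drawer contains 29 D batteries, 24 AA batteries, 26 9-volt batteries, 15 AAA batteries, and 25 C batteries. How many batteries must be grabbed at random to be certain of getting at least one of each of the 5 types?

The hardest type to obtain is AAA: we could draw every other battery first — 119 − 15 = 104 batteries — without a single AAA one.
The next draw must be AAA, so 104 + 1 = 105.

105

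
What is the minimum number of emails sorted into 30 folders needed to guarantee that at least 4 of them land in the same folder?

There are 30 folders acting as pigeonholes.
With 30 × 3 = 90 emails we could place exactly 3 in each, with no class reaching 4.
One more forces some class to hold 4, so 90 + 1 = 91.

91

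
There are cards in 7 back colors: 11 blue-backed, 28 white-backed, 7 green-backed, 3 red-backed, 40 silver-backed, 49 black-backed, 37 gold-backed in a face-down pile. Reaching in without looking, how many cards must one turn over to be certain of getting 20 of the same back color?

Treat the 7 back colors as pigeonholes.
In the worst case we take at most 19 of each back color, but all 11 blue-backed, all 7 green-backed, and all 3 red-backed (fewer than 19), giving 11 + 19 + 7 + 3 + 19 + 19 + 19 = 97.
One more card then forces some back color to 20, so 97 + 1 = 98.

98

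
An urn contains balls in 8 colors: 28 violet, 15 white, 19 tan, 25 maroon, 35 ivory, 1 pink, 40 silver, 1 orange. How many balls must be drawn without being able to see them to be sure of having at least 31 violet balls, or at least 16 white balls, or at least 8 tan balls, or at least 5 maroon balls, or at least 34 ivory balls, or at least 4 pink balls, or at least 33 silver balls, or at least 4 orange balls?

The worst case stops just short of every target: all 28 violet, 15 white, 7 tan, 4 maroon, 33 ivory, all 1 pink, 32 silver, all 1 orange — 28 + 15 + 7 + 4 + 33 + 1 + 32 + 1 = 121 balls.
One more ball must push some color to its target, so 121 + 1 = 122.

122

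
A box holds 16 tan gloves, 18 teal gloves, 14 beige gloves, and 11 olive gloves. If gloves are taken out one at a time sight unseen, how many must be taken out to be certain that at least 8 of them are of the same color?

29

Treat the 4 colors as pigeonholes.
The worst case takes 7 gloves of each color without reaching 8 of any: 4 × 7 = 28.
The next glove must bring some color to 8, so 28 + 1 = 29.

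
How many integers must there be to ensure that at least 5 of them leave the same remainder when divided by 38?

There are 38 residue classes modulo 38 acting as pigeonholes.
With 38 × 4 = 152 integers we could place exactly 4 in each, with no class reaching 5.
One more forces some class to hold 5, so 152 + 1 = 153.

153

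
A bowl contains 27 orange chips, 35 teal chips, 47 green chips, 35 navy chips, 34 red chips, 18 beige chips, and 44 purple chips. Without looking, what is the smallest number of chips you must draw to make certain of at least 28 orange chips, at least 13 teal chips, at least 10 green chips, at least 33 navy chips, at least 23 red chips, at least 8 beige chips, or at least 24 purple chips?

133

The worst case stops just short of every target: 27 orange, 12 teal, 9 green, 32 navy, 22 red, 7 beige, 23 purple — 27 + 12 + 9 + 32 + 22 + 7 + 23 = 132 chips.
One more chip must push some color to its target, so 132 + 1 = 133.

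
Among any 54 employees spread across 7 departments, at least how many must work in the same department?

The 54 employees fall into 7 departments.
If each of the 7 departments held at most 7, the total would be at most 7 × 7 = 49 < 54, a contradiction.
So at least one holds ⌈54/7⌉ = 8.

8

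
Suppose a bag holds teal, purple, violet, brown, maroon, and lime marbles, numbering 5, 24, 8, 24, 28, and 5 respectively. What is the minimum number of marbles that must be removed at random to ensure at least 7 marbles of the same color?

In the worst case we take at most 6 of each color, but all 5 teal and all 5 lime (fewer than 6), giving 5 + 6 + 6 + 6 + 6 + 5 = 34.
One more marble then forces some color to 7, so 34 + 1 = 35.

35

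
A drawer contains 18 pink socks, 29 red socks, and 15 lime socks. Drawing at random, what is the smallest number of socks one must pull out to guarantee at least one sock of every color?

The hardest color to obtain is lime: we could draw every other sock first — 62 − 15 = 47 socks — without a single lime one.
The next draw must be lime, so 47 + 1 = 48.

48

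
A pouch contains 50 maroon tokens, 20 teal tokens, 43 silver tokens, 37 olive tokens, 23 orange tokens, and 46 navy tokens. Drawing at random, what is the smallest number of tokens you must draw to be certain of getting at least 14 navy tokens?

The worst case draws every non-navy token first: 50 + 20 + 43 + 37 + 23 = 173.
The next 14 draws are then forced to be navy, giving 173 + 14 = 187.

187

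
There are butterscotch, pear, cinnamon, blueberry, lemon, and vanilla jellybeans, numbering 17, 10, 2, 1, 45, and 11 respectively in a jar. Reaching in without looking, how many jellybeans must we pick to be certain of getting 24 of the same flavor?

65

Treat the 6 flavors as pigeonholes.
In the worst case we take at most 23 of each flavor, but all 17 butterscotch, all 10 pear, all 2 cinnamon, all 1 blueberry, and all 11 vanilla (fewer than 23), giving 17 + 10 + 2 + 1 + 23 + 11 = 64.
One more jellybean then forces some flavor to 24, so 64 + 1 = 65.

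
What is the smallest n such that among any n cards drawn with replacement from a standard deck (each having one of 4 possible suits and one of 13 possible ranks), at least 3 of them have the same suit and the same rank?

There are 4 × 13 = 52 (suit, rank) combinations acting as pigeonholes.
With 52 × 2 = 104 cards drawn with replacement from a standard deck we could place exactly 2 in each, with no (suit, rank) pair reaching 3.
One more forces some (suit, rank) pair to hold 3, so 104 + 1 = 105.

105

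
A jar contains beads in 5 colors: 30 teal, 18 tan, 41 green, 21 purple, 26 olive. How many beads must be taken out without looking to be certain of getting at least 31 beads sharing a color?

126

In the worst case we take at most 30 of each color, but all 18 tan, all 21 purple, and all 26 olive (fewer than 30), giving 30 + 18 + 30 + 21 + 26 = 125.
One more bead then forces some color to 31, so 125 + 1 = 126.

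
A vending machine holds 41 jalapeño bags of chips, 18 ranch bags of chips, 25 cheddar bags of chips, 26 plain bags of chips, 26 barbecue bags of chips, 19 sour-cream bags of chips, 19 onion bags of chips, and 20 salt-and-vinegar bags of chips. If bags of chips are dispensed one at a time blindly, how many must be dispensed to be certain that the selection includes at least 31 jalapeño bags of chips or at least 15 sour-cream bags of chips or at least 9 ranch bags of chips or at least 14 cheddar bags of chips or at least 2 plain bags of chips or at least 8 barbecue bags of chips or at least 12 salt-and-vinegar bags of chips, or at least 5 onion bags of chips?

89

Each of the 8 flavors has its own threshold; avoid all of them simultaneously.
The worst case stops just short of every target: 30 jalapeño, 8 ranch, 13 cheddar, 1 plain, 7 barbecue, 14 sour-cream, 4 onion, 11 salt-and-vinegar — 30 + 8 + 13 + 1 + 7 + 14 + 4 + 11 = 88 bags of chips.
One more bag of chips must push some flavor to its target, so 88 + 1 = 89.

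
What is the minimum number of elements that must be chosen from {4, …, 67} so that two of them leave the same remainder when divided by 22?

23

Use the pigeonhole principle on residue classes: group the integers by remainder mod 22; there are 22 residue classes, each nonempty in this range.
Choosing one from each class (22 integers) avoids any shared remainder.
One more choice must repeat a class, so two differ by a multiple of 22. Hence 22 + 1 = 23.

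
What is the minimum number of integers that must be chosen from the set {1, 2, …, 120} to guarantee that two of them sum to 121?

61

Partition {1, …, 120} into 60 pairs: {1,120}, {2,119}, …, {60,61}.
Choosing 60 integers — say the integers 1 through 60 — takes one from each pair and avoids the property.
Choosing 61 forces two into the same pair by pigeonhole, and those sum to 121. So 61.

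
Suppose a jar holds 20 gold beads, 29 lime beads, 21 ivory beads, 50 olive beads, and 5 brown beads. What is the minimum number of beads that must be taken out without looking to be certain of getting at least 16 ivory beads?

120

The worst case draws every non-ivory bead first: 20 + 29 + 50 + 5 = 104.
The next 16 draws are then forced to be ivory, giving 104 + 16 = 120.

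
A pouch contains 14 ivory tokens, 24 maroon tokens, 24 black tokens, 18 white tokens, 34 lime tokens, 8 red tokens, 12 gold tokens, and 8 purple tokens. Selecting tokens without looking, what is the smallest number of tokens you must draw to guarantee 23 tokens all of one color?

In the worst case we take at most 22 of each color, but all 14 ivory, all 18 white, all 8 red, all 12 gold, and all 8 purple (fewer than 22), giving 14 + 22 + 22 + 18 + 22 + 8 + 12 + 8 = 126.
One more token then forces some color to 23, so 126 + 1 = 127.

127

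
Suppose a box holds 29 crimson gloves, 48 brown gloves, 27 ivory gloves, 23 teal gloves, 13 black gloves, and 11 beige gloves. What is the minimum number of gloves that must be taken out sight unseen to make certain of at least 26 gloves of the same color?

123

In the worst case we take at most 25 of each color, but all 23 teal, all 13 black, and all 11 beige (fewer than 25), giving 25 + 25 + 25 + 23 + 13 + 11 = 122.
One more glove then forces some color to 26, so 122 + 1 = 123.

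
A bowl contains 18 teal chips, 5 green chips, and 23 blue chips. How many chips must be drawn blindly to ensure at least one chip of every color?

42

The hardest color to obtain is green: we could draw every other chip first — 46 − 5 = 41 chips — without a single green one.
The next draw must be green, so 41 + 1 = 42.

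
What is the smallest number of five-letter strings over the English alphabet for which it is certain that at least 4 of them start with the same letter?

There are 26 possible first letters acting as pigeonholes.
With 26 × 3 = 78 five-letter strings over the English alphabet we could place exactly 3 in each, with no class reaching 4.
One more forces some class to hold 4, so 78 + 1 = 79.

79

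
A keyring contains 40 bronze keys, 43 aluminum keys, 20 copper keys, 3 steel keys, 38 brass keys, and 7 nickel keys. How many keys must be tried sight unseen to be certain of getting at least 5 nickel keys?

149

The worst case draws every non-nickel key first: 40 + 43 + 20 + 3 + 38 = 144.
The next 5 draws are then forced to be nickel, giving 144 + 5 = 149.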